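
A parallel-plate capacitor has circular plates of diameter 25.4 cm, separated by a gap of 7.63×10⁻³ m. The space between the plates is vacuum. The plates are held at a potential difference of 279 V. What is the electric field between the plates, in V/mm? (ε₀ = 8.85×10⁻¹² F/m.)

36.6 V/mm

E = V/d = 279 / 7.63×10⁻³ = 3.66×10⁴ V/m.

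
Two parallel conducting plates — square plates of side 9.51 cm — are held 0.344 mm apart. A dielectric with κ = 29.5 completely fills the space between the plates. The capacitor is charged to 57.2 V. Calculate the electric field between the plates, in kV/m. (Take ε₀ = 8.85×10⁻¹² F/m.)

166 kV/m

E = V/d = 57.2 / 3.44×10⁻⁴ = 1.66×10⁵ V/m.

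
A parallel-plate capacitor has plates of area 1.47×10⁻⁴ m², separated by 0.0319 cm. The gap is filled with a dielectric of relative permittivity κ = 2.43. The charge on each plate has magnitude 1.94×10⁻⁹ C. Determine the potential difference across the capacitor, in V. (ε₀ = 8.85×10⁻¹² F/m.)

V ≈ 196 V

C = κε₀A/d = 2.43 × 8.85×10⁻¹² × 1.47×10⁻⁴ / 3.19×10⁻⁴ = 9.91×10⁻¹² F.
V = Q/C = 1.94×10⁻⁹ / 9.91×10⁻¹² = 1.96×10² V.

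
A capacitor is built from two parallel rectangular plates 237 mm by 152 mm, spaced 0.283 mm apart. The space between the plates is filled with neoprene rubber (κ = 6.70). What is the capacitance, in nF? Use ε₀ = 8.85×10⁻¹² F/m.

A = 237 × 152 mm² = 3.60×10⁻² m².
C = κε₀A/d = 6.70 × 8.85×10⁻¹² × 3.60×10⁻² / 2.83×10⁻⁴ = 7.55×10⁻⁹ F.

C ≈ 7.55 nF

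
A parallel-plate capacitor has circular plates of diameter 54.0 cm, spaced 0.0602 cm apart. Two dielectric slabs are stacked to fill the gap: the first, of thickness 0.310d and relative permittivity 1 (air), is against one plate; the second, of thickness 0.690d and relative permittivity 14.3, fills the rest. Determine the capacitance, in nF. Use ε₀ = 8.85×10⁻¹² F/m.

C ≈ 9.40 nF

A = π(54.0/2 cm)² = 0.229 m².
Stacked slabs ⇒ two capacitors in series, each with the full plate area.
C₁ = κ₁ε₀A/d₁ = 1.00 × 8.85×10⁻¹² × 0.229 / 1.87×10⁻⁴ = 1.09×10⁻⁸ F.
C₂ = κ₂ε₀A/d₂ = 14.3 × 8.85×10⁻¹² × 0.229 / 4.15×10⁻⁴ = 6.98×10⁻⁸ F.
C = (1/C₁ + 1/C₂)⁻¹ = 9.40×10⁻⁹ F.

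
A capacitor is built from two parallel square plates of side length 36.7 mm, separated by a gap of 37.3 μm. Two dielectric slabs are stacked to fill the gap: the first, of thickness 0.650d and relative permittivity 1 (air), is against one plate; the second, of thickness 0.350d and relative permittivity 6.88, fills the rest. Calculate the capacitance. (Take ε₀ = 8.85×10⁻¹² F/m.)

C ≈ 456 pF

A = (36.7 mm)² = 1.35×10⁻³ m².
Stacked slabs ⇒ two capacitors in series, each with the full plate area.
C₁ = κ₁ε₀A/d₁ = 1.00 × 8.85×10⁻¹² × 1.35×10⁻³ / 2.42×10⁻⁵ = 4.92×10⁻¹⁰ F.
C₂ = κ₂ε₀A/d₂ = 6.88 × 8.85×10⁻¹² × 1.35×10⁻³ / 1.31×10⁻⁵ = 6.28×10⁻⁹ F.
C = (1/C₁ + 1/C₂)⁻¹ = 4.56×10⁻¹⁰ F.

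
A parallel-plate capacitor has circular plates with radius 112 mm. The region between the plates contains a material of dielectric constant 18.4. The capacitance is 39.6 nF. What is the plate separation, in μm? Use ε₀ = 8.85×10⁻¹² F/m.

A = π(112 mm)² = 3.94×10⁻² m².
d = κε₀A/C = 18.4 × 8.85×10⁻¹² × 3.94×10⁻² / 3.96×10⁻⁸ = 1.62×10⁻⁴ m.

d ≈ 162 μm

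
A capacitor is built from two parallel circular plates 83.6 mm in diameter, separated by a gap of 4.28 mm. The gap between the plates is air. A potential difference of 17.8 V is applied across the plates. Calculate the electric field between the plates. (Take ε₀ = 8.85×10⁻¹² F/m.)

E ≈ 4.16 V/mm

E = V/d = 17.8 / 4.28×10⁻³ = 4.16×10³ V/m.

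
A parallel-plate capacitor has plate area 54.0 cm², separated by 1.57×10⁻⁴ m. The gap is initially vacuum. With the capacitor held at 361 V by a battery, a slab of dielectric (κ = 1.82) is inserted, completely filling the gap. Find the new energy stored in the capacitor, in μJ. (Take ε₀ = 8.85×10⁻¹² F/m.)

A = 54.0 cm² = 5.40×10⁻³ m².
Initially C₁ = ε₀A/d = 8.85×10⁻¹² × 5.40×10⁻³ / 1.57×10⁻⁴ = 3.04×10⁻¹⁰ F.
U₁ = 1.98×10⁻⁵ J.
Battery connected ⇒ V is held fixed. C₂ = 1.82 C₁ and U = ½CV², so U₂/U₁ = C₂/C₁ = 1.82.
U₂ = 1.82 × 1.98×10⁻⁵ = 3.61×10⁻⁵ J.

U ≈ 36.1 μJ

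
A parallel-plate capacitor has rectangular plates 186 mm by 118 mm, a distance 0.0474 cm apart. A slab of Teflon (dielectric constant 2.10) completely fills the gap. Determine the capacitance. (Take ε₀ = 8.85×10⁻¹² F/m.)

C ≈ 0.861 nF

A = 186 × 118 mm² = 2.19×10⁻² m².
C = κε₀A/d = 2.10 × 8.85×10⁻¹² × 2.19×10⁻² / 4.74×10⁻⁴ = 8.61×10⁻¹⁰ F.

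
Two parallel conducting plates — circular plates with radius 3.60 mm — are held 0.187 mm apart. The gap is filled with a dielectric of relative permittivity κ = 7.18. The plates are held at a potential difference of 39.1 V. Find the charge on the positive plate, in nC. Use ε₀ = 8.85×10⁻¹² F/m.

Q ≈ 0.541 nC

A = π(3.60 mm)² = 4.07×10⁻⁵ m².
C = κε₀A/d = 7.18 × 8.85×10⁻¹² × 4.07×10⁻⁵ / 1.87×10⁻⁴ = 1.38×10⁻¹¹ F.
Q = CV = 1.38×10⁻¹¹ × 39.1 = 5.41×10⁻¹⁰ C.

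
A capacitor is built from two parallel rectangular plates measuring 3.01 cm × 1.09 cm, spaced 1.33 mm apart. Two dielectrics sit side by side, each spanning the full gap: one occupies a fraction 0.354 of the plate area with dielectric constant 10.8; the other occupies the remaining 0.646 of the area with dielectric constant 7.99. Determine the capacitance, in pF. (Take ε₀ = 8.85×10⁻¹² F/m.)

C ≈ 19.6 pF

A = 3.01 × 1.09 cm² = 3.28×10⁻⁴ m².
Side-by-side slabs ⇒ two capacitors in parallel, each spanning the full gap.
C₁ = κ₁ε₀A₁/d = 10.8 × 8.85×10⁻¹² × 1.16×10⁻⁴ / 1.33×10⁻³ = 8.35×10⁻¹² F.
C₂ = κ₂ε₀A₂/d = 7.99 × 8.85×10⁻¹² × 2.12×10⁻⁴ / 1.33×10⁻³ = 1.13×10⁻¹¹ F.
C = C₁ + C₂ = 1.96×10⁻¹¹ F.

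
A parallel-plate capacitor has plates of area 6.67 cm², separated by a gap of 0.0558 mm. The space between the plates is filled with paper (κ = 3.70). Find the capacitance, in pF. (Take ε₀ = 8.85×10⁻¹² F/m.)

A = 6.67 cm² = 6.67×10⁻⁴ m².
C = κε₀A/d = 3.70 × 8.85×10⁻¹² × 6.67×10⁻⁴ / 5.58×10⁻⁵ = 3.91×10⁻¹⁰ F.

391 pF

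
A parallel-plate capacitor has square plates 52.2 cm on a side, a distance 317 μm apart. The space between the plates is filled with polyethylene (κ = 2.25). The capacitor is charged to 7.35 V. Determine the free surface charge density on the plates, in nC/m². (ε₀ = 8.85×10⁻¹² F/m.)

A = (52.2 cm)² = 0.272 m².
C = κε₀A/d = 2.25 × 8.85×10⁻¹² × 0.272 / 3.17×10⁻⁴ = 1.71×10⁻⁸ F.
σ = Q/A = CV/A = 1.71×10⁻⁸ × 7.35 / 0.272 = 4.62×10⁻⁷ C/m².

σ ≈ 462 nC/m²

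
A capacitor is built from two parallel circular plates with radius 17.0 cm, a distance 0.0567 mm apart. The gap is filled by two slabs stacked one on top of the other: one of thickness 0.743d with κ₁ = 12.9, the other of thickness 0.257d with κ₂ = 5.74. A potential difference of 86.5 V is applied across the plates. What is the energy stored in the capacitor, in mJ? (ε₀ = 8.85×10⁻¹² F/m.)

U ≈ 0.518 mJ

A = π(17.0 cm)² = 9.08×10⁻² m².
Stacked slabs ⇒ two capacitors in series, each with the full plate area.
C₁ = κ₁ε₀A/d₁ = 12.9 × 8.85×10⁻¹² × 9.08×10⁻² / 4.21×10⁻⁵ = 2.46×10⁻⁷ F.
C₂ = κ₂ε₀A/d₂ = 5.74 × 8.85×10⁻¹² × 9.08×10⁻² / 1.46×10⁻⁵ = 3.17×10⁻⁷ F.
C = (1/C₁ + 1/C₂)⁻¹ = 1.38×10⁻⁷ F.
U = ½CV² = ½ × 1.38×10⁻⁷ × (86.5)² = 5.18×10⁻⁴ J.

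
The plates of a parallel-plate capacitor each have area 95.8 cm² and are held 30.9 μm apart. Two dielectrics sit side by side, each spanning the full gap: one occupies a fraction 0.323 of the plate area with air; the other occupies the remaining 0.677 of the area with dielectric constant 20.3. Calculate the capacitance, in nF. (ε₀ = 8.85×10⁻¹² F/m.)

A = 95.8 cm² = 9.58×10⁻³ m².
Side-by-side slabs ⇒ two capacitors in parallel, each spanning the full gap.
C₁ = κ₁ε₀A₁/d = 1.00 × 8.85×10⁻¹² × 3.09×10⁻³ / 3.09×10⁻⁵ = 8.86×10⁻¹⁰ F.
C₂ = κ₂ε₀A₂/d = 20.3 × 8.85×10⁻¹² × 6.49×10⁻³ / 3.09×10⁻⁵ = 3.77×10⁻⁸ F.
C = C₁ + C₂ = 3.86×10⁻⁸ F.

38.6 nF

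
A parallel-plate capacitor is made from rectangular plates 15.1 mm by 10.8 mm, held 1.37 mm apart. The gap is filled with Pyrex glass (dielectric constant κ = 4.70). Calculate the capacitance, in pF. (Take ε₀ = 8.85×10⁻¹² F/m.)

A = 15.1 × 10.8 mm² = 1.63×10⁻⁴ m².
C = κε₀A/d = 4.70 × 8.85×10⁻¹² × 1.63×10⁻⁴ / 1.37×10⁻³ = 4.95×10⁻¹² F.

C ≈ 4.95 pF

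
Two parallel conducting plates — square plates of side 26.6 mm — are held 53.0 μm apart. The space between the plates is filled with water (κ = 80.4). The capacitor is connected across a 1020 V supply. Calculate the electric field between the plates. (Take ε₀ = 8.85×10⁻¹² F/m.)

E = V/d = 1020 / 5.30×10⁻⁵ = 1.92×10⁷ V/m.

E ≈ 19.2 MV/m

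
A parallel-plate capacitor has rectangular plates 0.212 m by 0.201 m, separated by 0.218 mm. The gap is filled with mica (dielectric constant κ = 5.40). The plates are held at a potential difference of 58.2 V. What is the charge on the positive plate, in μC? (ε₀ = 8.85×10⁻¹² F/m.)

A = 0.212 × 0.201 m² = 4.26×10⁻² m².
C = κε₀A/d = 5.40 × 8.85×10⁻¹² × 4.26×10⁻² / 2.18×10⁻⁴ = 9.34×10⁻⁹ F.
Q = CV = 9.34×10⁻⁹ × 58.2 = 5.44×10⁻⁷ C.

0.544 μC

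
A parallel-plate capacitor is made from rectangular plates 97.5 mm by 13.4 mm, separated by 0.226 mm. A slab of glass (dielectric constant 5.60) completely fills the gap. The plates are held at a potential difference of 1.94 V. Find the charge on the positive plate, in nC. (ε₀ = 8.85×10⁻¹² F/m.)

Q ≈ 0.556 nC

A = 97.5 × 13.4 mm² = 1.31×10⁻³ m².
C = κε₀A/d = 5.60 × 8.85×10⁻¹² × 1.31×10⁻³ / 2.26×10⁻⁴ = 2.87×10⁻¹⁰ F.
Q = CV = 2.87×10⁻¹⁰ × 1.94 = 5.56×10⁻¹⁰ C.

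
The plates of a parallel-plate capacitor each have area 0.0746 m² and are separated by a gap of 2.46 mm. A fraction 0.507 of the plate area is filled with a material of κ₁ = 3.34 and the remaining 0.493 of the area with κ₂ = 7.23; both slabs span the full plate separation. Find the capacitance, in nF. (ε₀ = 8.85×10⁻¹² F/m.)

1.41 nF

Side-by-side slabs ⇒ two capacitors in parallel, each spanning the full gap.
C₁ = κ₁ε₀A₁/d = 3.34 × 8.85×10⁻¹² × 3.78×10⁻² / 2.46×10⁻³ = 4.54×10⁻¹⁰ F.
C₂ = κ₂ε₀A₂/d = 7.23 × 8.85×10⁻¹² × 3.68×10⁻² / 2.46×10⁻³ = 9.57×10⁻¹⁰ F.
C = C₁ + C₂ = 1.41×10⁻⁹ F.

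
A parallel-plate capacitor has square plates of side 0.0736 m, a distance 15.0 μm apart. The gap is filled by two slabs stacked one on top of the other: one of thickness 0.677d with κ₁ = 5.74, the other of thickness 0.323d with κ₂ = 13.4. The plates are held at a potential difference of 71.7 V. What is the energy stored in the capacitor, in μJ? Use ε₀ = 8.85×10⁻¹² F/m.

U ≈ 57.8 μJ

A = (0.0736 m)² = 5.42×10⁻³ m².
Stacked slabs ⇒ two capacitors in series, each with the full plate area.
C₁ = κ₁ε₀A/d₁ = 5.74 × 8.85×10⁻¹² × 5.42×10⁻³ / 1.02×10⁻⁵ = 2.71×10⁻⁸ F.
C₂ = κ₂ε₀A/d₂ = 13.4 × 8.85×10⁻¹² × 5.42×10⁻³ / 4.84×10⁻⁶ = 1.33×10⁻⁷ F.
C = (1/C₁ + 1/C₂)⁻¹ = 2.25×10⁻⁸ F.
U = ½CV² = ½ × 2.25×10⁻⁸ × (71.7)² = 5.78×10⁻⁵ J.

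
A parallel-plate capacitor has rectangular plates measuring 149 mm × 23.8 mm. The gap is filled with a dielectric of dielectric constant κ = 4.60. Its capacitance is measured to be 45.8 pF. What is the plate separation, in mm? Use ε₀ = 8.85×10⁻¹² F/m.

d ≈ 3.15 mm

A = 149 × 23.8 mm² = 3.55×10⁻³ m².
d = κε₀A/C = 4.60 × 8.85×10⁻¹² × 3.55×10⁻³ / 4.58×10⁻¹¹ = 3.15×10⁻³ m.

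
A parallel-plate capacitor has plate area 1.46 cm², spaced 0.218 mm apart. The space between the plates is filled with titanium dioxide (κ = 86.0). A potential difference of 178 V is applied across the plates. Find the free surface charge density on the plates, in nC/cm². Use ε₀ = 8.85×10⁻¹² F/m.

A = 1.46 cm² = 1.46×10⁻⁴ m².
C = κε₀A/d = 86.0 × 8.85×10⁻¹² × 1.46×10⁻⁴ / 2.18×10⁻⁴ = 5.10×10⁻¹⁰ F.
σ = Q/A = CV/A = 5.10×10⁻¹⁰ × 178 / 1.46×10⁻⁴ = 6.21×10⁻⁴ C/m².

62.1 nC/cm²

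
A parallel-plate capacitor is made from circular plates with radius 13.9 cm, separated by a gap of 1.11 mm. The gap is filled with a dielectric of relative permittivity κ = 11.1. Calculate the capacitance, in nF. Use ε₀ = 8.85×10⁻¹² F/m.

5.37 nF

A = π(13.9 cm)² = 6.07×10⁻² m².
C = κε₀A/d = 11.1 × 8.85×10⁻¹² × 6.07×10⁻² / 1.11×10⁻³ = 5.37×10⁻⁹ F.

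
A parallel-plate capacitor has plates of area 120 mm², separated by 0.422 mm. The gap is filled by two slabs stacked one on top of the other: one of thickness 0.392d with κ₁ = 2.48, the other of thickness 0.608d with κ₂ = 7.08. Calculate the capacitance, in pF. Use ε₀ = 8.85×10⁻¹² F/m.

10.3 pF

A = 120 mm² = 1.20×10⁻⁴ m².
Stacked slabs ⇒ two capacitors in series, each with the full plate area.
C₁ = κ₁ε₀A/d₁ = 2.48 × 8.85×10⁻¹² × 1.20×10⁻⁴ / 1.65×10⁻⁴ = 1.59×10⁻¹¹ F.
C₂ = κ₂ε₀A/d₂ = 7.08 × 8.85×10⁻¹² × 1.20×10⁻⁴ / 2.57×10⁻⁴ = 2.93×10⁻¹¹ F.
C = (1/C₁ + 1/C₂)⁻¹ = 1.03×10⁻¹¹ F.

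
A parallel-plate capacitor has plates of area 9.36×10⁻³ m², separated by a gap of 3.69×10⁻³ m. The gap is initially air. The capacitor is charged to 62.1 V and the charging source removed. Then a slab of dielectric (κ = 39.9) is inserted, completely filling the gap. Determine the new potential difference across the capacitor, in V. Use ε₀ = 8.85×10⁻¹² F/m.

Initially C₁ = ε₀A/d = 8.85×10⁻¹² × 9.36×10⁻³ / 3.69×10⁻³ = 2.24×10⁻¹¹ F.
V₁ = 62.1 V.
Isolated ⇒ Q is held fixed. C₂ = 39.9 C₁ and V = Q/C, so V₂/V₁ = C₁/C₂ = 0.0251.
V₂ = 0.0251 × 62.1 = 1.56 V.

V ≈ 1.56 V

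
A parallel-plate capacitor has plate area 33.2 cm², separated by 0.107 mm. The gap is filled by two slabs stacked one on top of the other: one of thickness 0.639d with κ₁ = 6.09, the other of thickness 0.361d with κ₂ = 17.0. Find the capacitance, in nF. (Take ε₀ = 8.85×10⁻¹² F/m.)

2.18 nF

A = 33.2 cm² = 3.32×10⁻³ m².
Stacked slabs ⇒ two capacitors in series, each with the full plate area.
C₁ = κ₁ε₀A/d₁ = 6.09 × 8.85×10⁻¹² × 3.32×10⁻³ / 6.84×10⁻⁵ = 2.62×10⁻⁹ F.
C₂ = κ₂ε₀A/d₂ = 17.0 × 8.85×10⁻¹² × 3.32×10⁻³ / 3.86×10⁻⁵ = 1.29×10⁻⁸ F.
C = (1/C₁ + 1/C₂)⁻¹ = 2.18×10⁻⁹ F.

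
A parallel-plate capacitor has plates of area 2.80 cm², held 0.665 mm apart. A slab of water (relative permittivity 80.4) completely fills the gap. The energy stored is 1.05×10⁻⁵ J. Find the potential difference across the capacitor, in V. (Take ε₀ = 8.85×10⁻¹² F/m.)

A = 2.80 cm² = 2.80×10⁻⁴ m².
C = κε₀A/d = 80.4 × 8.85×10⁻¹² × 2.80×10⁻⁴ / 6.65×10⁻⁴ = 3.00×10⁻¹⁰ F.
V = √(2U/C) = √(2 × 1.05×10⁻⁵ / 3.00×10⁻¹⁰) = 2.65×10² V.

265 V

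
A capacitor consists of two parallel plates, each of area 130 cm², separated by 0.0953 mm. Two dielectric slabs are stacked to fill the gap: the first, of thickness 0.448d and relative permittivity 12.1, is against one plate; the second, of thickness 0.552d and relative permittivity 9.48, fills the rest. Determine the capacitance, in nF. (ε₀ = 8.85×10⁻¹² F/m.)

12.7 nF

A = 130 cm² = 1.30×10⁻² m².
Stacked slabs ⇒ two capacitors in series, each with the full plate area.
C₁ = κ₁ε₀A/d₁ = 12.1 × 8.85×10⁻¹² × 1.30×10⁻² / 4.27×10⁻⁵ = 3.26×10⁻⁸ F.
C₂ = κ₂ε₀A/d₂ = 9.48 × 8.85×10⁻¹² × 1.30×10⁻² / 5.26×10⁻⁵ = 2.07×10⁻⁸ F.
C = (1/C₁ + 1/C₂)⁻¹ = 1.27×10⁻⁸ F.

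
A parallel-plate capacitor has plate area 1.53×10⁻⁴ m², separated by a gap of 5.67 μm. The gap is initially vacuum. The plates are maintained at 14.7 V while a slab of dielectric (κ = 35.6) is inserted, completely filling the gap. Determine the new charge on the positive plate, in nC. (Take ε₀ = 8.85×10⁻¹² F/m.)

125 nC

Initially C₁ = ε₀A/d = 8.85×10⁻¹² × 1.53×10⁻⁴ / 5.67×10⁻⁶ = 2.39×10⁻¹⁰ F.
Q₁ = 3.51×10⁻⁹ C.
Battery connected ⇒ V is held fixed. C₂ = 35.6 C₁ and Q = CV, so Q₂/Q₁ = C₂/C₁ = 35.6.
Q₂ = 35.6 × 3.51×10⁻⁹ = 1.25×10⁻⁷ C.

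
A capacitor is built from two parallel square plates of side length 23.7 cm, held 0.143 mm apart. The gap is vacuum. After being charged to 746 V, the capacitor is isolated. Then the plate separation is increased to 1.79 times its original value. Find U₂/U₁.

Isolated ⇒ Q is held fixed.
C₂ = 0.559 C₁ and U = Q²/(2C), so U₂/U₁ = C₁/C₂ = 1.79.

1.79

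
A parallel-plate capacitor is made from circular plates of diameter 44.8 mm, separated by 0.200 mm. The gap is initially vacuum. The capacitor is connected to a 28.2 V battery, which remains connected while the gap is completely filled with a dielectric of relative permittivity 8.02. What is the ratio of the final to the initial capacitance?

C = κε₀A/d scales with κ, so C₂/C₁ = κ = 8.02.

C₂/C₁ ≈ 8.02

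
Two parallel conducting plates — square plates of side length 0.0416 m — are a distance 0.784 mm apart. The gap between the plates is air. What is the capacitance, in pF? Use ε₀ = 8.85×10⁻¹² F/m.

C ≈ 19.5 pF

A = (0.0416 m)² = 1.73×10⁻³ m².
C = ε₀A/d = 8.85×10⁻¹² × 1.73×10⁻³ / 7.84×10⁻⁴ = 1.95×10⁻¹¹ F.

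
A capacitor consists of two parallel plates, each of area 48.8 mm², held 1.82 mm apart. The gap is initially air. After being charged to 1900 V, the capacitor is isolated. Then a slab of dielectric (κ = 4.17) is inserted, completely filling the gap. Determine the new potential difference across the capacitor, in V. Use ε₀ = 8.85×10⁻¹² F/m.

456 V

A = 48.8 mm² = 4.88×10⁻⁵ m².
Initially C₁ = ε₀A/d = 8.85×10⁻¹² × 4.88×10⁻⁵ / 1.82×10⁻³ = 2.37×10⁻¹³ F.
V₁ = 1.90×10³ V.
Isolated ⇒ Q is held fixed. C₂ = 4.17 C₁ and V = Q/C, so V₂/V₁ = C₁/C₂ = 0.240.
V₂ = 0.240 × 1.90×10³ = 4.56×10² V.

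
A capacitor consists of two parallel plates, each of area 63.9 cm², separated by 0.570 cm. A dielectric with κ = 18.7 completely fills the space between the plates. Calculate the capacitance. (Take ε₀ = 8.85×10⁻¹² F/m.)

A = 63.9 cm² = 6.39×10⁻³ m².
C = κε₀A/d = 18.7 × 8.85×10⁻¹² × 6.39×10⁻³ / 5.70×10⁻³ = 1.86×10⁻¹⁰ F.

C ≈ 186 pF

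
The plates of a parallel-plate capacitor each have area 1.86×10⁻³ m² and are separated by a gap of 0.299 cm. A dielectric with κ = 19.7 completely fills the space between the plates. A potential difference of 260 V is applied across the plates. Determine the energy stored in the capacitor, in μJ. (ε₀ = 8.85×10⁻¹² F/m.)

U ≈ 3.67 μJ

C = κε₀A/d = 19.7 × 8.85×10⁻¹² × 1.86×10⁻³ / 2.99×10⁻³ = 1.08×10⁻¹⁰ F.
U = ½CV² = ½ × 1.08×10⁻¹⁰ × (260)² = 3.67×10⁻⁶ J.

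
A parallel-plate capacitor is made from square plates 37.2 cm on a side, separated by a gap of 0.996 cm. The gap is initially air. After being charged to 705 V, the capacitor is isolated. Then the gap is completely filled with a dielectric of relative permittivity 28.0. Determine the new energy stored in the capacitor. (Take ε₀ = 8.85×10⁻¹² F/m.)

A = (37.2 cm)² = 0.138 m².
Initially C₁ = ε₀A/d = 8.85×10⁻¹² × 0.138 / 9.96×10⁻³ = 1.23×10⁻¹⁰ F.
U₁ = 3.06×10⁻⁵ J.
Isolated ⇒ Q is held fixed. C₂ = 28.0 C₁ and U = Q²/(2C), so U₂/U₁ = C₁/C₂ = 0.0357.
U₂ = 0.0357 × 3.06×10⁻⁵ = 1.09×10⁻⁶ J.

1.09 μJ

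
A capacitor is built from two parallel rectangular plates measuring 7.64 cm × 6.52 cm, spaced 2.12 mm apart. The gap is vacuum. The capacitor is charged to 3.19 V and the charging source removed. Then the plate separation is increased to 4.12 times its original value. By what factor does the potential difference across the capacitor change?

Isolated ⇒ Q is held fixed.
C₂ = 0.243 C₁ and V = Q/C, so V₂/V₁ = C₁/C₂ = 4.12.

4.12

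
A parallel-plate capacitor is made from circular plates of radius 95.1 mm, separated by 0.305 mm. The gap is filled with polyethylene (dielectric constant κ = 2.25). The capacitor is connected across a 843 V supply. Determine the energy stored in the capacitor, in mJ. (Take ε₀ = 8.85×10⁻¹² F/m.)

0.659 mJ

A = π(95.1 mm)² = 2.84×10⁻² m².
C = κε₀A/d = 2.25 × 8.85×10⁻¹² × 2.84×10⁻² / 3.05×10⁻⁴ = 1.85×10⁻⁹ F.
U = ½CV² = ½ × 1.85×10⁻⁹ × (843)² = 6.59×10⁻⁴ J.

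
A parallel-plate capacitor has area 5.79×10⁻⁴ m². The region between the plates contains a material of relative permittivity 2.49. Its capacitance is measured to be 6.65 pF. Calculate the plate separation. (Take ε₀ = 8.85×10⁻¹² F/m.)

d = κε₀A/C = 2.49 × 8.85×10⁻¹² × 5.79×10⁻⁴ / 6.65×10⁻¹² = 1.92×10⁻³ m.

d ≈ 1.92 mm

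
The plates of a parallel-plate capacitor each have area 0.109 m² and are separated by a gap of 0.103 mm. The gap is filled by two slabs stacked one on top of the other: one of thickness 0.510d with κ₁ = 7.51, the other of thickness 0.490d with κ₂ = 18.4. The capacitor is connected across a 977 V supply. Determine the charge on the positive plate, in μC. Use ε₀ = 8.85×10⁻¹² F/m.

Q ≈ 96.8 μC

Stacked slabs ⇒ two capacitors in series, each with the full plate area.
C₁ = κ₁ε₀A/d₁ = 7.51 × 8.85×10⁻¹² × 0.109 / 5.25×10⁻⁵ = 1.38×10⁻⁷ F.
C₂ = κ₂ε₀A/d₂ = 18.4 × 8.85×10⁻¹² × 0.109 / 5.05×10⁻⁵ = 3.52×10⁻⁷ F.
C = (1/C₁ + 1/C₂)⁻¹ = 9.91×10⁻⁸ F.
Q = CV = 9.91×10⁻⁸ × 977 = 9.68×10⁻⁵ C.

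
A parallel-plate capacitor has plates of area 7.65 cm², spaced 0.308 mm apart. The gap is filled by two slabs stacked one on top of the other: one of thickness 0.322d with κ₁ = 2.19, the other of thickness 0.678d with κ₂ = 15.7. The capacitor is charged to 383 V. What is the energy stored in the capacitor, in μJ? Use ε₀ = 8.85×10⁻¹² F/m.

A = 7.65 cm² = 7.65×10⁻⁴ m².
Stacked slabs ⇒ two capacitors in series, each with the full plate area.
C₁ = κ₁ε₀A/d₁ = 2.19 × 8.85×10⁻¹² × 7.65×10⁻⁴ / 9.92×10⁻⁵ = 1.50×10⁻¹⁰ F.
C₂ = κ₂ε₀A/d₂ = 15.7 × 8.85×10⁻¹² × 7.65×10⁻⁴ / 2.09×10⁻⁴ = 5.09×10⁻¹⁰ F.
C = (1/C₁ + 1/C₂)⁻¹ = 1.16×10⁻¹⁰ F.
U = ½CV² = ½ × 1.16×10⁻¹⁰ × (383)² = 8.48×10⁻⁶ J.

8.48 μJ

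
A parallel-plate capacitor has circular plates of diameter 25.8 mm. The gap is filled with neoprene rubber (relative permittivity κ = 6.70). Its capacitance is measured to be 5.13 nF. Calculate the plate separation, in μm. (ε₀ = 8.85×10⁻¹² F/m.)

d ≈ 6.04 μm

A = π(25.8/2 mm)² = 5.23×10⁻⁴ m².
d = κε₀A/C = 6.70 × 8.85×10⁻¹² × 5.23×10⁻⁴ / 5.13×10⁻⁹ = 6.04×10⁻⁶ m.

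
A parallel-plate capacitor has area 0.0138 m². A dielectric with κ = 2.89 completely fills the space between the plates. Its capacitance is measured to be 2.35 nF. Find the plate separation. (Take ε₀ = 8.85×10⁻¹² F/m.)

150 μm

d = κε₀A/C = 2.89 × 8.85×10⁻¹² × 1.38×10⁻² / 2.35×10⁻⁹ = 1.50×10⁻⁴ m.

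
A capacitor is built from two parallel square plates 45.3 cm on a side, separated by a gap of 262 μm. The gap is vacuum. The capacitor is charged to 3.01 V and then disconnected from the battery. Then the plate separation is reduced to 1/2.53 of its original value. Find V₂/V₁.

Isolated ⇒ Q is held fixed.
C₂ = 2.53 C₁ and V = Q/C, so V₂/V₁ = C₁/C₂ = 0.395.

V₂/V₁ ≈ 0.395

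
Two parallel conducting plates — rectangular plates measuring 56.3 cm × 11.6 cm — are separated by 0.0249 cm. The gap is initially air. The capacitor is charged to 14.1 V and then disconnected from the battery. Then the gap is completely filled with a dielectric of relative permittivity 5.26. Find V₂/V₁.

Isolated ⇒ Q is held fixed.
C₂ = 5.26 C₁ and V = Q/C, so V₂/V₁ = C₁/C₂ = 0.190.

0.190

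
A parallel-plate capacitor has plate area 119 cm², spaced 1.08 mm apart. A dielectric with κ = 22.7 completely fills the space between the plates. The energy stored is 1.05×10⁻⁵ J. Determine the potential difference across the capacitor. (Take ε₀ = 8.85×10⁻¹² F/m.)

A = 119 cm² = 1.19×10⁻² m².
C = κε₀A/d = 22.7 × 8.85×10⁻¹² × 1.19×10⁻² / 1.08×10⁻³ = 2.21×10⁻⁹ F.
V = √(2U/C) = √(2 × 1.05×10⁻⁵ / 2.21×10⁻⁹) = 97.4 V.

V ≈ 97.4 V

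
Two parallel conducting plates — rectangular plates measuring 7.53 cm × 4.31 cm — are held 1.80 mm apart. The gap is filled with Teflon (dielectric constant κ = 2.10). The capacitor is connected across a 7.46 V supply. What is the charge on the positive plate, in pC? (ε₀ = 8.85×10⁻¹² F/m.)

A = 7.53 × 4.31 cm² = 3.25×10⁻³ m².
C = κε₀A/d = 2.10 × 8.85×10⁻¹² × 3.25×10⁻³ / 1.80×10⁻³ = 3.35×10⁻¹¹ F.
Q = CV = 3.35×10⁻¹¹ × 7.46 = 2.50×10⁻¹⁰ C.

250 pC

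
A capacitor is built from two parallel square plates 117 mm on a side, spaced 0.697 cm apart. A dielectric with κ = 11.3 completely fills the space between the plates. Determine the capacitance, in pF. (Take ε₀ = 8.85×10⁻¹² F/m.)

196 pF

A = (117 mm)² = 1.37×10⁻² m².
C = κε₀A/d = 11.3 × 8.85×10⁻¹² × 1.37×10⁻² / 6.97×10⁻³ = 1.96×10⁻¹⁰ F.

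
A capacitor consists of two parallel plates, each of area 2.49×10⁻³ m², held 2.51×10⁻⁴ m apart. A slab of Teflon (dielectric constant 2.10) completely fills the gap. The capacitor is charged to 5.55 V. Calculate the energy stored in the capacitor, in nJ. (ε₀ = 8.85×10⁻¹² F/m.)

C = κε₀A/d = 2.10 × 8.85×10⁻¹² × 2.49×10⁻³ / 2.51×10⁻⁴ = 1.84×10⁻¹⁰ F.
U = ½CV² = ½ × 1.84×10⁻¹⁰ × (5.55)² = 2.84×10⁻⁹ J.

U ≈ 2.84 nJ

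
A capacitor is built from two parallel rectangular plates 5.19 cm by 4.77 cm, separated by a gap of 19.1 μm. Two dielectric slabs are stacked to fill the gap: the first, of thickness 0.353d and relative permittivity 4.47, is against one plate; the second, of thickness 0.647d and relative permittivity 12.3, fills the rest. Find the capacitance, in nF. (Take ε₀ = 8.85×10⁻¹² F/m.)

A = 5.19 × 4.77 cm² = 2.48×10⁻³ m².
Stacked slabs ⇒ two capacitors in series, each with the full plate area.
C₁ = κ₁ε₀A/d₁ = 4.47 × 8.85×10⁻¹² × 2.48×10⁻³ / 6.74×10⁻⁶ = 1.45×10⁻⁸ F.
C₂ = κ₂ε₀A/d₂ = 12.3 × 8.85×10⁻¹² × 2.48×10⁻³ / 1.24×10⁻⁵ = 2.18×10⁻⁸ F.
C = (1/C₁ + 1/C₂)⁻¹ = 8.72×10⁻⁹ F.

8.72 nF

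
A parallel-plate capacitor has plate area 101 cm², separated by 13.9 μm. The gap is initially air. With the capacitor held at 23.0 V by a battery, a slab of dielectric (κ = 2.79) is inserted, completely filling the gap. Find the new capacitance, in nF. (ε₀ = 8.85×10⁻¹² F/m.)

A = 101 cm² = 1.01×10⁻² m².
Initially C₁ = ε₀A/d = 8.85×10⁻¹² × 1.01×10⁻² / 1.39×10⁻⁵ = 6.43×10⁻⁹ F.
C = κε₀A/d scales with κ, so C₂/C₁ = κ = 2.79.
C₂ = 2.79 × 6.43×10⁻⁹ = 1.79×10⁻⁸ F.

C ≈ 17.9 nF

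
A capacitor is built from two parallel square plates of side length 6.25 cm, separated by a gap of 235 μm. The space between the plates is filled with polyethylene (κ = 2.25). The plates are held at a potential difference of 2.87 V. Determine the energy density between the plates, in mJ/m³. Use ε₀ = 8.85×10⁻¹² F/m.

1.48 mJ/m³

E = V/d = 2.87 / 2.35×10⁻⁴ = 1.22×10⁴ V/m.
u = ½κε₀E² = ½ × 2.25 × 8.85×10⁻¹² × (1.22×10⁴)² = 1.48×10⁻³ J/m³.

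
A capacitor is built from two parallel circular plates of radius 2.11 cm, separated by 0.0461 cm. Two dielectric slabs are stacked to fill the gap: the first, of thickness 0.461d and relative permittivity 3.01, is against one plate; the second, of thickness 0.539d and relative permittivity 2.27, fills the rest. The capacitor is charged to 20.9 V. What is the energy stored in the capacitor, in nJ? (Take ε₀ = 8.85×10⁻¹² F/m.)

U ≈ 15.0 nJ

A = π(2.11 cm)² = 1.40×10⁻³ m².
Stacked slabs ⇒ two capacitors in series, each with the full plate area.
C₁ = κ₁ε₀A/d₁ = 3.01 × 8.85×10⁻¹² × 1.40×10⁻³ / 2.13×10⁻⁴ = 1.75×10⁻¹⁰ F.
C₂ = κ₂ε₀A/d₂ = 2.27 × 8.85×10⁻¹² × 1.40×10⁻³ / 2.48×10⁻⁴ = 1.13×10⁻¹⁰ F.
C = (1/C₁ + 1/C₂)⁻¹ = 6.87×10⁻¹¹ F.
U = ½CV² = ½ × 6.87×10⁻¹¹ × (20.9)² = 1.50×10⁻⁸ J.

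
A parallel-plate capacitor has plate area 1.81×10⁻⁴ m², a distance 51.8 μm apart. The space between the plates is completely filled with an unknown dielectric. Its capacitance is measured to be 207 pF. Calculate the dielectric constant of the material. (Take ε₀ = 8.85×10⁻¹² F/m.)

κ ≈ 6.69

κ = Cd/(ε₀A) = 2.07×10⁻¹⁰ × 5.18×10⁻⁵ / (8.85×10⁻¹² × 1.81×10⁻⁴) = 6.69.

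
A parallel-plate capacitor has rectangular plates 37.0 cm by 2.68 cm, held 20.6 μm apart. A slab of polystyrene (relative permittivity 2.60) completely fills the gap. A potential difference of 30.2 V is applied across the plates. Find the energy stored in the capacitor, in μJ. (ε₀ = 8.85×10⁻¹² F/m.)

A = 37.0 × 2.68 cm² = 9.92×10⁻³ m².
C = κε₀A/d = 2.60 × 8.85×10⁻¹² × 9.92×10⁻³ / 2.06×10⁻⁵ = 1.11×10⁻⁸ F.
U = ½CV² = ½ × 1.11×10⁻⁸ × (30.2)² = 5.05×10⁻⁶ J.

5.05 μJ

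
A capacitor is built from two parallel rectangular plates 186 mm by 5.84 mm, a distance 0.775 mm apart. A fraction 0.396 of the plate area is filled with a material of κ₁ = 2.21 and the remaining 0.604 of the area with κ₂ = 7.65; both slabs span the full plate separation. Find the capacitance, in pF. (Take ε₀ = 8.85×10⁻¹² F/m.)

A = 186 × 5.84 mm² = 1.09×10⁻³ m².
Side-by-side slabs ⇒ two capacitors in parallel, each spanning the full gap.
C₁ = κ₁ε₀A₁/d = 2.21 × 8.85×10⁻¹² × 4.30×10⁻⁴ / 7.75×10⁻⁴ = 1.09×10⁻¹¹ F.
C₂ = κ₂ε₀A₂/d = 7.65 × 8.85×10⁻¹² × 6.56×10⁻⁴ / 7.75×10⁻⁴ = 5.73×10⁻¹¹ F.
C = C₁ + C₂ = 6.82×10⁻¹¹ F.

68.2 pF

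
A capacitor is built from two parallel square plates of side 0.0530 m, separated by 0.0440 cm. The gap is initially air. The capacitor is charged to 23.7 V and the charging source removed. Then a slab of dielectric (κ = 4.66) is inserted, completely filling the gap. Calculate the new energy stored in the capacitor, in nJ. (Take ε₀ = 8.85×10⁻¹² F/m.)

3.41 nJ

A = (0.0530 m)² = 2.81×10⁻³ m².
Initially C₁ = ε₀A/d = 8.85×10⁻¹² × 2.81×10⁻³ / 4.40×10⁻⁴ = 5.65×10⁻¹¹ F.
U₁ = 1.59×10⁻⁸ J.
Isolated ⇒ Q is held fixed. C₂ = 4.66 C₁ and U = Q²/(2C), so U₂/U₁ = C₁/C₂ = 0.215.
U₂ = 0.215 × 1.59×10⁻⁸ = 3.41×10⁻⁹ J.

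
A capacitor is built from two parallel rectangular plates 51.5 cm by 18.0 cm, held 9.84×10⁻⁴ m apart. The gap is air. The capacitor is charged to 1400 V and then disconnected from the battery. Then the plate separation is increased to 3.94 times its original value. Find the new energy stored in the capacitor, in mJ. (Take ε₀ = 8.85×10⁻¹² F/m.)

U ≈ 3.22 mJ

A = 51.5 × 18.0 cm² = 9.27×10⁻² m².
Initially C₁ = ε₀A/d = 8.85×10⁻¹² × 9.27×10⁻² / 9.84×10⁻⁴ = 8.34×10⁻¹⁰ F.
U₁ = 8.17×10⁻⁴ J.
Isolated ⇒ Q is held fixed. C₂ = 0.254 C₁ and U = Q²/(2C), so U₂/U₁ = C₁/C₂ = 3.94.
U₂ = 3.94 × 8.17×10⁻⁴ = 3.22×10⁻³ J.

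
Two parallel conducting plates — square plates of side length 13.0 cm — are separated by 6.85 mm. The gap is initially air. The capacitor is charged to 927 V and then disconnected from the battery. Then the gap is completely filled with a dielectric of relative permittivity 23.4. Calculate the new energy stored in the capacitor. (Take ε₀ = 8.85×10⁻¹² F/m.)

401 nJ

A = (13.0 cm)² = 1.69×10⁻² m².
Initially C₁ = ε₀A/d = 8.85×10⁻¹² × 1.69×10⁻² / 6.85×10⁻³ = 2.18×10⁻¹¹ F.
U₁ = 9.38×10⁻⁶ J.
Isolated ⇒ Q is held fixed. C₂ = 23.4 C₁ and U = Q²/(2C), so U₂/U₁ = C₁/C₂ = 0.0427.
U₂ = 0.0427 × 9.38×10⁻⁶ = 4.01×10⁻⁷ J.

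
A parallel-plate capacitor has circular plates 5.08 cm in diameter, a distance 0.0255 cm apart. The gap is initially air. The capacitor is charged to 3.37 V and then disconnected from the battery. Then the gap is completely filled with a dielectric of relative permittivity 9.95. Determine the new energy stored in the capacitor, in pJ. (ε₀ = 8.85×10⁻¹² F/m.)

A = π(5.08/2 cm)² = 2.03×10⁻³ m².
Initially C₁ = ε₀A/d = 8.85×10⁻¹² × 2.03×10⁻³ / 2.55×10⁻⁴ = 7.03×10⁻¹¹ F.
U₁ = 3.99×10⁻¹⁰ J.
Isolated ⇒ Q is held fixed. C₂ = 9.95 C₁ and U = Q²/(2C), so U₂/U₁ = C₁/C₂ = 0.101.
U₂ = 0.101 × 3.99×10⁻¹⁰ = 4.01×10⁻¹¹ J.

U ≈ 40.1 pJ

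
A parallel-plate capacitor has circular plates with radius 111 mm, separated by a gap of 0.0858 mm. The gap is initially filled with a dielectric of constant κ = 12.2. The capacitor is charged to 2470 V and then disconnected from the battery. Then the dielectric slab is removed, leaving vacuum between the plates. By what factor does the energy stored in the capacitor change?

Isolated ⇒ Q is held fixed.
C₂ = 0.0820 C₁ and U = Q²/(2C), so U₂/U₁ = C₁/C₂ = 12.2.

12.2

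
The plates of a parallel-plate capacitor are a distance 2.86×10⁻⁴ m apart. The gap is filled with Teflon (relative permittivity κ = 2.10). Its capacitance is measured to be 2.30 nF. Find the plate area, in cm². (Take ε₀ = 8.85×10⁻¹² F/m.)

A ≈ 354 cm²

A = Cd/(κε₀) = 2.30×10⁻⁹ × 2.86×10⁻⁴ / (2.10 × 8.85×10⁻¹²) = 3.54×10⁻² m².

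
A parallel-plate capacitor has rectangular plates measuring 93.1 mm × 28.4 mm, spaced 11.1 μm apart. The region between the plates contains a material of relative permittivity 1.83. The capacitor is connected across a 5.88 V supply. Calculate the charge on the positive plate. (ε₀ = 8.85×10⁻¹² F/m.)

A = 93.1 × 28.4 mm² = 2.64×10⁻³ m².
C = κε₀A/d = 1.83 × 8.85×10⁻¹² × 2.64×10⁻³ / 1.11×10⁻⁵ = 3.86×10⁻⁹ F.
Q = CV = 3.86×10⁻⁹ × 5.88 = 2.27×10⁻⁸ C.

Q ≈ 22.7 nC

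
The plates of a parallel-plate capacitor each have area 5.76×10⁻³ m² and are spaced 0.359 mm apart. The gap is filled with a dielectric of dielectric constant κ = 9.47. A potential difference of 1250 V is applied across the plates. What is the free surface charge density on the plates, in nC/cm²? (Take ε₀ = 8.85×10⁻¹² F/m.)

C = κε₀A/d = 9.47 × 8.85×10⁻¹² × 5.76×10⁻³ / 3.59×10⁻⁴ = 1.34×10⁻⁹ F.
σ = Q/A = CV/A = 1.34×10⁻⁹ × 1250 / 5.76×10⁻³ = 2.92×10⁻⁴ C/m².

29.2 nC/cm²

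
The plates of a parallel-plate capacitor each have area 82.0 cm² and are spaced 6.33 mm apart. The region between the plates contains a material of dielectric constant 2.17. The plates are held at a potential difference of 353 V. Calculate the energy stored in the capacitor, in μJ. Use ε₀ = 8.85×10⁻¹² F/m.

1.55 μJ

A = 82.0 cm² = 8.20×10⁻³ m².
C = κε₀A/d = 2.17 × 8.85×10⁻¹² × 8.20×10⁻³ / 6.33×10⁻³ = 2.49×10⁻¹¹ F.
U = ½CV² = ½ × 2.49×10⁻¹¹ × (353)² = 1.55×10⁻⁶ J.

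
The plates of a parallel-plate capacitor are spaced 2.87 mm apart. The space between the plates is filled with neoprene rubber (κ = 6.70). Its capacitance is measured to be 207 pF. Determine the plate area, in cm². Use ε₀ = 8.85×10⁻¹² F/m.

A ≈ 100 cm²

A = Cd/(κε₀) = 2.07×10⁻¹⁰ × 2.87×10⁻³ / (6.70 × 8.85×10⁻¹²) = 1.00×10⁻² m².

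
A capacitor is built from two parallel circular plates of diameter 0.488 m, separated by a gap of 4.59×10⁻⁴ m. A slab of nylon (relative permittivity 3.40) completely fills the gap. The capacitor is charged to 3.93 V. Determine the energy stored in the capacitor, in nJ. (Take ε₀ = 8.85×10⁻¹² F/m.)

U ≈ 94.7 nJ

A = π(0.488/2 m)² = 0.187 m².
C = κε₀A/d = 3.40 × 8.85×10⁻¹² × 0.187 / 4.59×10⁻⁴ = 1.23×10⁻⁸ F.
U = ½CV² = ½ × 1.23×10⁻⁸ × (3.93)² = 9.47×10⁻⁸ J.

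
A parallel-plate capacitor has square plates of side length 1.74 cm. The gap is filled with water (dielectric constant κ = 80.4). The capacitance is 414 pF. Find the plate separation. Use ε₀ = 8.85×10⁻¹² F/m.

A = (1.74 cm)² = 3.03×10⁻⁴ m².
d = κε₀A/C = 80.4 × 8.85×10⁻¹² × 3.03×10⁻⁴ / 4.14×10⁻¹⁰ = 5.20×10⁻⁴ m.

d ≈ 0.520 mm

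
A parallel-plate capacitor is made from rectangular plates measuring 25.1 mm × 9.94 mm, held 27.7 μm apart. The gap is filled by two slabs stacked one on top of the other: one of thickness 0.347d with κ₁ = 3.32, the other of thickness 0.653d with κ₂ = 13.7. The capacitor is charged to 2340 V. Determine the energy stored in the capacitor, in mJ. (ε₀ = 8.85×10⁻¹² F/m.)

A = 25.1 × 9.94 mm² = 2.49×10⁻⁴ m².
Stacked slabs ⇒ two capacitors in series, each with the full plate area.
C₁ = κ₁ε₀A/d₁ = 3.32 × 8.85×10⁻¹² × 2.49×10⁻⁴ / 9.61×10⁻⁶ = 7.63×10⁻¹⁰ F.
C₂ = κ₂ε₀A/d₂ = 13.7 × 8.85×10⁻¹² × 2.49×10⁻⁴ / 1.81×10⁻⁵ = 1.67×10⁻⁹ F.
C = (1/C₁ + 1/C₂)⁻¹ = 5.24×10⁻¹⁰ F.
U = ½CV² = ½ × 5.24×10⁻¹⁰ × (2340)² = 1.43×10⁻³ J.

1.43 mJ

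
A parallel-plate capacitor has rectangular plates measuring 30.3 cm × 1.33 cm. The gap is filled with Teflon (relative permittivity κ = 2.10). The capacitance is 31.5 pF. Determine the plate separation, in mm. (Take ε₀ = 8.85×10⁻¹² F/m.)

2.38 mm

A = 30.3 × 1.33 cm² = 4.03×10⁻³ m².
d = κε₀A/C = 2.10 × 8.85×10⁻¹² × 4.03×10⁻³ / 3.15×10⁻¹¹ = 2.38×10⁻³ m.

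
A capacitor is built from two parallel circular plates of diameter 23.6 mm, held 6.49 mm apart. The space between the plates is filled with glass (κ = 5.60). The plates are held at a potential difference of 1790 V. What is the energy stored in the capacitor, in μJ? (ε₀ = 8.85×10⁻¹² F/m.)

A = π(23.6/2 mm)² = 4.37×10⁻⁴ m².
C = κε₀A/d = 5.60 × 8.85×10⁻¹² × 4.37×10⁻⁴ / 6.49×10⁻³ = 3.34×10⁻¹² F.
U = ½CV² = ½ × 3.34×10⁻¹² × (1790)² = 5.35×10⁻⁶ J.

U ≈ 5.35 μJ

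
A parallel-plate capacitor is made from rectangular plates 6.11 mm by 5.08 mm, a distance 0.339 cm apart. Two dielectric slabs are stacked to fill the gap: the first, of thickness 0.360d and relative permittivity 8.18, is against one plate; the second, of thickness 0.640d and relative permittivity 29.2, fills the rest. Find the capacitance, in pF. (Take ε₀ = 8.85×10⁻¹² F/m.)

A = 6.11 × 5.08 mm² = 3.10×10⁻⁵ m².
Stacked slabs ⇒ two capacitors in series, each with the full plate area.
C₁ = κ₁ε₀A/d₁ = 8.18 × 8.85×10⁻¹² × 3.10×10⁻⁵ / 1.22×10⁻³ = 1.84×10⁻¹² F.
C₂ = κ₂ε₀A/d₂ = 29.2 × 8.85×10⁻¹² × 3.10×10⁻⁵ / 2.17×10⁻³ = 3.70×10⁻¹² F.
C = (1/C₁ + 1/C₂)⁻¹ = 1.23×10⁻¹² F.

C ≈ 1.23 pF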